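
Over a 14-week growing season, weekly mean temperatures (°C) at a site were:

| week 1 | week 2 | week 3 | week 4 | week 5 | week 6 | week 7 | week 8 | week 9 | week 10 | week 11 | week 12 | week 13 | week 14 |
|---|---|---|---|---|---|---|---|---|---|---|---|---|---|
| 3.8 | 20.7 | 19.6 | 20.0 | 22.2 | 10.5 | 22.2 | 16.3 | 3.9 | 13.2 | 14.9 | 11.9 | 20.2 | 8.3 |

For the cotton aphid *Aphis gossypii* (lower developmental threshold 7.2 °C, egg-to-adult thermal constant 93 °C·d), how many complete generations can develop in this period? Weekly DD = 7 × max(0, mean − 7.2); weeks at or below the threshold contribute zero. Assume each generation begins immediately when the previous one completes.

Weekly DD (7 × max(0, T̄ − 7.2)): 0.0, 94.5, 86.8, 89.6, 105.0, 23.1, 105.0, 63.7, 0.0, 42.0, 53.9, 32.9, 91.0, 7.7.
Season total = 795.2 DD.
Complete generations = ⌊795.2 / 93⌋ = 8.

8 generations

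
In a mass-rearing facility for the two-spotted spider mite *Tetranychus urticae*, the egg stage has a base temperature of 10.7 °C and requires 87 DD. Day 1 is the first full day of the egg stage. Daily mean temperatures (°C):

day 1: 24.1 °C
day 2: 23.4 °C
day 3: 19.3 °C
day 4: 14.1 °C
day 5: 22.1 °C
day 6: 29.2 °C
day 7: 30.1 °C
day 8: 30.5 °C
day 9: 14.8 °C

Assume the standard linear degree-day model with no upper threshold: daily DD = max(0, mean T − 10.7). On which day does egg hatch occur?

day 7

Daily DD above 10.7 °C: 13.4, 12.7, 8.6, 3.4, 11.4, 18.5, 19.4, 19.8, 4.1.
Cumulative: 13.4, 26.1, 34.7, 38.1, 49.5, 68.0, 87.4, 107.2, 111.3.
The total first reaches 87 DD on day 7.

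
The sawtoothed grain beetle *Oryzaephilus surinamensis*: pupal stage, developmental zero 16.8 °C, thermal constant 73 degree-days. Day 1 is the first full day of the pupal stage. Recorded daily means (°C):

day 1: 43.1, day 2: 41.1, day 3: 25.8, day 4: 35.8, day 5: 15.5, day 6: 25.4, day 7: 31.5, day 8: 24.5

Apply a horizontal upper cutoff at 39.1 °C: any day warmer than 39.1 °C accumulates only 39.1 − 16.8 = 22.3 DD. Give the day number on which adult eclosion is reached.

day 6

Daily DD above 16.8 °C (capped at 22.3): 22.3, 22.3, 9.0, 19.0, 0.0, 8.6, 14.7, 7.7.
Cumulative: 22.3, 44.6, 53.6, 72.6, 72.6, 81.2, 95.9, 103.6.
The total first reaches 73 DD on day 6.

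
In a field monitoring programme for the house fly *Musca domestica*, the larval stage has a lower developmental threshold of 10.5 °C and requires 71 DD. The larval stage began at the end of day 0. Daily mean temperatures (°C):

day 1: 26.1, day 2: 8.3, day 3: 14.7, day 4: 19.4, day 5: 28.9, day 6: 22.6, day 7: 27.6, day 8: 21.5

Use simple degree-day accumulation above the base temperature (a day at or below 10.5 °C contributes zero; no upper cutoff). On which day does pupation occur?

day 7

Daily DD above 10.5 °C: 15.6, 0.0, 4.2, 8.9, 18.4, 12.1, 17.1, 11.0.
Cumulative: 15.6, 15.6, 19.8, 28.7, 47.1, 59.2, 76.3, 87.3.
The total first reaches 71 DD on day 7.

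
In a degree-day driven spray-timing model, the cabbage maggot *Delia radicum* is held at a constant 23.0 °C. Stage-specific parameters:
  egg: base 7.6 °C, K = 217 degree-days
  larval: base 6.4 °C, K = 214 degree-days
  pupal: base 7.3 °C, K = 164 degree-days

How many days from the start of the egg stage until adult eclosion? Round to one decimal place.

egg: 217 / (23.0 − 7.6) = 217 / 15.4 = 14.091 d.
larval: 214 / (23.0 − 6.4) = 214 / 16.6 = 12.892 d.
pupal: 164 / (23.0 − 7.3) = 164 / 15.7 = 10.446 d.
Sum = 37.428 ≈ 37.4 days.

37.4 days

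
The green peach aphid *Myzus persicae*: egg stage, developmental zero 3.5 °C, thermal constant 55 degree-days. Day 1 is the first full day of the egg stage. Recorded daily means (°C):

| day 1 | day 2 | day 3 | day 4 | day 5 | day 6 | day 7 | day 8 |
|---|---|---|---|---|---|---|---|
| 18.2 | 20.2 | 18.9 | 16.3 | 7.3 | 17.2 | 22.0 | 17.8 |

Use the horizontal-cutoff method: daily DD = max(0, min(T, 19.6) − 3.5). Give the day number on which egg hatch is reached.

day 4

Daily DD above 3.5 °C (capped at 16.1): 14.7, 16.1, 15.4, 12.8, 3.8, 13.7, 16.1, 14.3.
Cumulative: 14.7, 30.8, 46.2, 59.0, 62.8, 76.5, 92.6, 106.9.
The total first reaches 55 DD on day 4.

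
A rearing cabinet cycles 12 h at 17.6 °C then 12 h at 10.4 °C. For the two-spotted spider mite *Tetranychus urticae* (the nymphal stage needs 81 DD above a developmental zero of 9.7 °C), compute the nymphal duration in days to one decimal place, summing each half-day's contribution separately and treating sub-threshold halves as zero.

Day half: max(0, 17.6 − 9.7) × 0.5 = 7.9 × 0.5 = 3.95 DD.
Night half: max(0, 10.4 − 9.7) × 0.5 = 0.7 × 0.5 = 0.35 DD.
Per 24 h: 4.30 DD/day.
Duration = 81 / 4.30 = 18.837 ≈ 18.8 days.

18.8 days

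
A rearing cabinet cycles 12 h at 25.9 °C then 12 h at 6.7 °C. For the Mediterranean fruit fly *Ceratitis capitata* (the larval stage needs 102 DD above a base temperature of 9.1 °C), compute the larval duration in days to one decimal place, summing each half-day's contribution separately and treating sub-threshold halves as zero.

Day half: max(0, 25.9 − 9.1) × 0.5 = 16.8 × 0.5 = 8.40 DD.
Night half: max(0, 6.7 − 9.1) × 0.5 = 0.0 × 0.5 = 0.00 DD.
Per 24 h: 8.40 DD/day.
Duration = 102 / 8.40 = 12.143 ≈ 12.1 days.

12.1 days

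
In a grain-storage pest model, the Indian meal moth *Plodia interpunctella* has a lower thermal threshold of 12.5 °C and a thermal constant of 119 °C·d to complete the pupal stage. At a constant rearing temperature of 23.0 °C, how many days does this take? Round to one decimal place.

11.3 days

Daily accumulation = 23.0 − 12.5 = 10.5 DD/day.
Duration = 119 / 10.5 = 11.333 ≈ 11.3 days.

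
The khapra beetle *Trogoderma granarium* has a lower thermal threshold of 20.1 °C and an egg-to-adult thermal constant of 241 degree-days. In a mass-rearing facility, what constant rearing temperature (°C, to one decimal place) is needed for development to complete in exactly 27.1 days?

29.0 °C

Required daily accumulation = 241 / 27.1 = 8.893 DD/day.
T = T_base + 8.893 = 20.1 + 8.893 = 28.993 ≈ 29.0 °C.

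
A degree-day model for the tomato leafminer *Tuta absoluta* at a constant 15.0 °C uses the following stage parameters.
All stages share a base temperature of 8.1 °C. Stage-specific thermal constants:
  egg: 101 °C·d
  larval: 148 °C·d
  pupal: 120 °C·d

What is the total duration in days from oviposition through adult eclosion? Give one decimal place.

Daily accumulation at 15.0 °C = 15.0 − 8.1 = 6.9 DD/day.
Total K = 101 + 148 + 120 = 369 DD.
Total duration = 369 / 6.9 = 53.478 ≈ 53.5 days.

53.5 days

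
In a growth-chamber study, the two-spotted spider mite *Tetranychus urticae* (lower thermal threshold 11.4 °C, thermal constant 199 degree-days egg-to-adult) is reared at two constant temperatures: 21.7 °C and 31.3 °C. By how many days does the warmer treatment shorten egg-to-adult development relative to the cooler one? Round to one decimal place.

At 21.7 °C: 199 / (21.7 − 11.4) = 199 / 10.3 = 19.320 d.
At 31.3 °C: 199 / (31.3 − 11.4) = 199 / 19.9 = 10.000 d.
Difference = |19.320 − 10.000| = 9.320 ≈ 9.3 days.

9.3 days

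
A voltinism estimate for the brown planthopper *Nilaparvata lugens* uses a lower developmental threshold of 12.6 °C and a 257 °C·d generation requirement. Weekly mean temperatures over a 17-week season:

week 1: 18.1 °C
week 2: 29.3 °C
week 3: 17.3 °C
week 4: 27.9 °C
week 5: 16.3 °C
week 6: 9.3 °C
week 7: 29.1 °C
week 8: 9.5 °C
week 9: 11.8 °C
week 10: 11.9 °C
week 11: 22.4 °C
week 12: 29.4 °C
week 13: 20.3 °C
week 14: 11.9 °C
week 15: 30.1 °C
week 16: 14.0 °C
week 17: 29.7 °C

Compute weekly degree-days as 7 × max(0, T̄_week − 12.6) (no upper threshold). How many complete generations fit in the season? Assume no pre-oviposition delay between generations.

Weekly DD (7 × max(0, T̄ − 12.6)): 38.5, 116.9, 32.9, 107.1, 25.9, 0.0, 115.5, 0.0, 0.0, 0.0, 68.6, 117.6, 53.9, 0.0, 122.5, 9.8, 119.7.
Season total = 928.9 DD.
Complete generations = ⌊928.9 / 257⌋ = 3.

3 generations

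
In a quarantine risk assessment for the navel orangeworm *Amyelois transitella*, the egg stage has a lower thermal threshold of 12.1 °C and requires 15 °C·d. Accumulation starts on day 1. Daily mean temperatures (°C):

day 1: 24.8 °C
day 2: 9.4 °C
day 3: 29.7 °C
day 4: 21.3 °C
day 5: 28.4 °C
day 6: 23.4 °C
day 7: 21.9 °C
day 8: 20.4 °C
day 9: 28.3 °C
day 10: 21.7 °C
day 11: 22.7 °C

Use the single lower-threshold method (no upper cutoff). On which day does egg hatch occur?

day 3

Daily DD above 12.1 °C: 12.7, 0.0, 17.6, 9.2, 16.3, 11.3, 9.8, 8.3, 16.2, 9.6, 10.6.
Cumulative: 12.7, 12.7, 30.3, 39.5, 55.8, 67.1, 76.9, 85.2, 101.4, 111.0, 121.6.
The total first reaches 15 DD on day 3.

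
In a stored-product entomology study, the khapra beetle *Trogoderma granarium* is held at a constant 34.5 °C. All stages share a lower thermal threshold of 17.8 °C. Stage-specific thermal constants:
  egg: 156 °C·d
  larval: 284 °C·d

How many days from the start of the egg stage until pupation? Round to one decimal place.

26.3 days

Daily accumulation at 34.5 °C = 34.5 − 17.8 = 16.7 DD/day.
Total K = 156 + 284 = 440 DD.
Total duration = 440 / 16.7 = 26.347 ≈ 26.3 days.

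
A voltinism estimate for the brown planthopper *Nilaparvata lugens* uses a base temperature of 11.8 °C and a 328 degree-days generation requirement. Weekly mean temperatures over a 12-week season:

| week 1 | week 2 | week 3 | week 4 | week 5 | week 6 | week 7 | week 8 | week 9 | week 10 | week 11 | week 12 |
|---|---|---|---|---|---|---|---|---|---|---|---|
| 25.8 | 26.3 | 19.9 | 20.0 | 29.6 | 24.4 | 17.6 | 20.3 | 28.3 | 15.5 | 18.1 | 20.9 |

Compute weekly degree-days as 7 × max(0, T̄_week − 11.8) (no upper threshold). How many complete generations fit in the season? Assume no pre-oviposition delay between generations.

Weekly DD (7 × max(0, T̄ − 11.8)): 98.0, 101.5, 56.7, 57.4, 124.6, 88.2, 40.6, 59.5, 115.5, 25.9, 44.1, 63.7.
Season total = 875.7 DD.
Complete generations = ⌊875.7 / 328⌋ = 2.

2 generations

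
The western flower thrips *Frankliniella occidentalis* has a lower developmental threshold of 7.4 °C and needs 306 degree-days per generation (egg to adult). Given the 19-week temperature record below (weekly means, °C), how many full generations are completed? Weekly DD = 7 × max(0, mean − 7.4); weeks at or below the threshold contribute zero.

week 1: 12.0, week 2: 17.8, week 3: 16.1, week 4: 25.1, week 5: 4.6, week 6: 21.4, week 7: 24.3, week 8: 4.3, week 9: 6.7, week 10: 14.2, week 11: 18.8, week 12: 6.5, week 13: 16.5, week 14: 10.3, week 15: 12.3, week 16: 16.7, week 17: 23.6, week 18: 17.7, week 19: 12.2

Weekly DD (7 × max(0, T̄ − 7.4)): 32.2, 72.8, 60.9, 123.9, 0.0, 98.0, 118.3, 0.0, 0.0, 47.6, 79.8, 0.0, 63.7, 20.3, 34.3, 65.1, 113.4, 72.1, 33.6.
Season total = 1036.0 DD.
Complete generations = ⌊1036.0 / 306⌋ = 3.

3 generations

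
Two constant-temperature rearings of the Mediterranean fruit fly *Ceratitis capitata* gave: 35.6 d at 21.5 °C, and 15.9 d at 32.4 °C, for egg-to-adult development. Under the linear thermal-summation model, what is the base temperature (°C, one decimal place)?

Equal thermal constants: D₁(T₁ − T_b) = D₂(T₂ − T_b).
35.6·(21.5 − T_b) = 15.9·(32.4 − T_b)
T_b = (35.6·21.5 − 15.9·32.4) / (35.6 − 15.9) = 250.24 / 19.7 = 12.703 °C ≈ 12.7 °C.

12.7 °C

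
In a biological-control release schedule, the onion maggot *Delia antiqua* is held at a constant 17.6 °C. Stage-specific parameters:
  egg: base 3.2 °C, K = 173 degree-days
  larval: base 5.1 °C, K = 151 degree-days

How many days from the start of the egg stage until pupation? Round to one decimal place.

24.1 days

egg: 173 / (17.6 − 3.2) = 173 / 14.4 = 12.014 d.
larval: 151 / (17.6 − 5.1) = 151 / 12.5 = 12.080 d.
Sum = 24.094 ≈ 24.1 days.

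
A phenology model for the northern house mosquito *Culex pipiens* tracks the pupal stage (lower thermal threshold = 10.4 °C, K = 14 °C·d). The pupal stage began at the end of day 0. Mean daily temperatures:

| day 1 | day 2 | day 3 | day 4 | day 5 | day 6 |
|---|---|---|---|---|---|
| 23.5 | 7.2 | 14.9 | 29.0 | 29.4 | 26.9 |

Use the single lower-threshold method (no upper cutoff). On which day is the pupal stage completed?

day 3

Daily DD above 10.4 °C: 13.1, 0.0, 4.5, 18.6, 19.0, 16.5.
Cumulative: 13.1, 13.1, 17.6, 36.2, 55.2, 71.7.
The total first reaches 14 DD on day 3.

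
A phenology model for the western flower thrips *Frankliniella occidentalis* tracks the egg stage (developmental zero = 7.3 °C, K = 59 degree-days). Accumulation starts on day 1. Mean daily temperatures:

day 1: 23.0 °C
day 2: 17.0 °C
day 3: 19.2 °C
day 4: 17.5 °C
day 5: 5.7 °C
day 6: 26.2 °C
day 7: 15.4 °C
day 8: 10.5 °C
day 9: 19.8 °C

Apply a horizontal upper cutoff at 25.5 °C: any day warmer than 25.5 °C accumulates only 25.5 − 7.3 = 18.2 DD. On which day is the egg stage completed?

Daily DD above 7.3 °C (capped at 18.2): 15.7, 9.7, 11.9, 10.2, 0.0, 18.2, 8.1, 3.2, 12.5.
Cumulative: 15.7, 25.4, 37.3, 47.5, 47.5, 65.7, 73.8, 77.0, 89.5.
The total first reaches 59 DD on day 6.

day 6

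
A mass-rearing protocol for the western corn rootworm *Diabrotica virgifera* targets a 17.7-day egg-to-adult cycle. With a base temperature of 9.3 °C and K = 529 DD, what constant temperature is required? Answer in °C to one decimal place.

Required daily accumulation = 529 / 17.7 = 29.887 DD/day.
T = T_base + 29.887 = 9.3 + 29.887 = 39.187 ≈ 39.2 °C.

39.2 °C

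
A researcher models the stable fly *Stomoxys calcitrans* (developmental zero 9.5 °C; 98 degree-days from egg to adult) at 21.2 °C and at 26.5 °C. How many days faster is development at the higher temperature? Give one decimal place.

2.6 days

At 21.2 °C: 98 / (21.2 − 9.5) = 98 / 11.7 = 8.376 d.
At 26.5 °C: 98 / (26.5 − 9.5) = 98 / 17.0 = 5.765 d.
Difference = |8.376 − 5.765| = 2.611 ≈ 2.6 days.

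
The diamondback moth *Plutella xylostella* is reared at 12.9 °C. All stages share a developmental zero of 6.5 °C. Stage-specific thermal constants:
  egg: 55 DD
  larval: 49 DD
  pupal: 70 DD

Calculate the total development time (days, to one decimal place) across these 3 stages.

27.2 days

Daily accumulation at 12.9 °C = 12.9 − 6.5 = 6.4 DD/day.
Total K = 55 + 49 + 70 = 174 DD.
Total duration = 174 / 6.4 = 27.188 ≈ 27.2 days.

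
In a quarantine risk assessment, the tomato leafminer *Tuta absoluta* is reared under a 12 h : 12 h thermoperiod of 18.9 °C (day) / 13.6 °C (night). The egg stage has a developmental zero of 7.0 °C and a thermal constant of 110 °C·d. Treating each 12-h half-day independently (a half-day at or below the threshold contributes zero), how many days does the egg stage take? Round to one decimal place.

11.9 days

Day half: max(0, 18.9 − 7.0) × 0.5 = 11.9 × 0.5 = 5.95 DD.
Night half: max(0, 13.6 − 7.0) × 0.5 = 6.6 × 0.5 = 3.30 DD.
Per 24 h: 9.25 DD/day.
Duration = 110 / 9.25 = 11.892 ≈ 11.9 days.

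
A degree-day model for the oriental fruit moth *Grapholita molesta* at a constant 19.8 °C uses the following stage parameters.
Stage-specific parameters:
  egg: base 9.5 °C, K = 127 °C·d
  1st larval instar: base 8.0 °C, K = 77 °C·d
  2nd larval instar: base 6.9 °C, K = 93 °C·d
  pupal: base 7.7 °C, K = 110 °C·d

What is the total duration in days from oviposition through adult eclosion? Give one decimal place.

35.2 days

egg: 127 / (19.8 − 9.5) = 127 / 10.3 = 12.330 d.
1st larval instar: 77 / (19.8 − 8.0) = 77 / 11.8 = 6.525 d.
2nd larval instar: 93 / (19.8 − 6.9) = 93 / 12.9 = 7.209 d.
pupal: 110 / (19.8 − 7.7) = 110 / 12.1 = 9.091 d.
Sum = 35.156 ≈ 35.2 days.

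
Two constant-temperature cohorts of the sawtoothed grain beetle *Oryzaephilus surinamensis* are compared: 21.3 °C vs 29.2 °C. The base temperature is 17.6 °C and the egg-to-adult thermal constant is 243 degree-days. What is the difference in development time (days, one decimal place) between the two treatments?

44.7 days

At 21.3 °C: 243 / (21.3 − 17.6) = 243 / 3.7 = 65.676 d.
At 29.2 °C: 243 / (29.2 − 17.6) = 243 / 11.6 = 20.948 d.
Difference = |65.676 − 20.948| = 44.727 ≈ 44.7 days.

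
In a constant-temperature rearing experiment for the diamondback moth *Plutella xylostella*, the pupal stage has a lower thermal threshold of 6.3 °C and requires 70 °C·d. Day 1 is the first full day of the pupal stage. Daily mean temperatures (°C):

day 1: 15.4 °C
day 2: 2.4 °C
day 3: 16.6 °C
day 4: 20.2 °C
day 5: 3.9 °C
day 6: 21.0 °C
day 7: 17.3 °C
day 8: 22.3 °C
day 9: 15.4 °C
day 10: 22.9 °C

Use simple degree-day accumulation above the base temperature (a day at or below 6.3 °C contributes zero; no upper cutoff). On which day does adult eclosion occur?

Daily DD above 6.3 °C: 9.1, 0.0, 10.3, 13.9, 0.0, 14.7, 11.0, 16.0, 9.1, 16.6.
Cumulative: 9.1, 9.1, 19.4, 33.3, 33.3, 48.0, 59.0, 75.0, 84.1, 100.7.
The total first reaches 70 DD on day 8.

day 8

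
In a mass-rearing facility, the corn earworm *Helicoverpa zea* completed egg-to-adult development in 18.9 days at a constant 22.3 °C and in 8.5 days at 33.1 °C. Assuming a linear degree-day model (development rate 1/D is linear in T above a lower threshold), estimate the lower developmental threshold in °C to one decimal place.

Under the model K = D·(T − T_b), so D₁·(T₁ − T_b) = D₂·(T₂ − T_b).
18.9·(22.3 − T_b) = 8.5·(33.1 − T_b)
T_b = (18.9·22.3 − 8.5·33.1) / (18.9 − 8.5) = 140.12 / 10.4 = 13.473 °C ≈ 13.5 °C.

13.5 °C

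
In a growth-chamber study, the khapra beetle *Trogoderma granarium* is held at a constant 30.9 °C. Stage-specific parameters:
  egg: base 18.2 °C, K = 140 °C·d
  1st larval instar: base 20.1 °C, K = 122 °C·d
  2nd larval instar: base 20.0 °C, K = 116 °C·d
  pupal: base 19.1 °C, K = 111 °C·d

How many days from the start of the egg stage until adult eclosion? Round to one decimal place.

egg: 140 / (30.9 − 18.2) = 140 / 12.7 = 11.024 d.
1st larval instar: 122 / (30.9 − 20.1) = 122 / 10.8 = 11.296 d.
2nd larval instar: 116 / (30.9 − 20.0) = 116 / 10.9 = 10.642 d.
pupal: 111 / (30.9 − 19.1) = 111 / 11.8 = 9.407 d.
Sum = 42.369 ≈ 42.4 days.

42.4 days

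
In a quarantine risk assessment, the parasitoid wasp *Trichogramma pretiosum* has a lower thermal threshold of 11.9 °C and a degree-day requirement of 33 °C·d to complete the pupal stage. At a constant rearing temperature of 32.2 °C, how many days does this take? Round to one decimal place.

1.6 days

Daily accumulation = 32.2 − 11.9 = 20.3 DD/day.
Duration = 33 / 20.3 = 1.626 ≈ 1.6 days.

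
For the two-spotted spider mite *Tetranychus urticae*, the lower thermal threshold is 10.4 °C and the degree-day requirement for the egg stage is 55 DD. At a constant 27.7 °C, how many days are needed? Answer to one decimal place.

3.2 days

Daily accumulation = 27.7 − 10.4 = 17.3 DD/day.
Duration = 55 / 17.3 = 3.179 ≈ 3.2 days.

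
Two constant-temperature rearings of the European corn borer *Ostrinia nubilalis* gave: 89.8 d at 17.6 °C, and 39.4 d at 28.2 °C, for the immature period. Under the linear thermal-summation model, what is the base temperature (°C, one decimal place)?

Equal thermal constants: D₁(T₁ − T_b) = D₂(T₂ − T_b).
89.8·(17.6 − T_b) = 39.4·(28.2 − T_b)
T_b = (89.8·17.6 − 39.4·28.2) / (89.8 − 39.4) = 469.40 / 50.4 = 9.313 °C ≈ 9.3 °C.

9.3 °C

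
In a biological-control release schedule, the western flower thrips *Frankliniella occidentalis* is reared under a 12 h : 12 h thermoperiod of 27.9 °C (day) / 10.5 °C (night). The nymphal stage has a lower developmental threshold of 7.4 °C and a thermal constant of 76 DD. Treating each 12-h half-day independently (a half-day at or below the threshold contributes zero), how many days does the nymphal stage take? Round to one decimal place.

Day half: max(0, 27.9 − 7.4) × 0.5 = 20.5 × 0.5 = 10.25 DD.
Night half: max(0, 10.5 − 7.4) × 0.5 = 3.1 × 0.5 = 1.55 DD.
Per 24 h: 11.80 DD/day.
Duration = 76 / 11.80 = 6.441 ≈ 6.4 days.

6.4 days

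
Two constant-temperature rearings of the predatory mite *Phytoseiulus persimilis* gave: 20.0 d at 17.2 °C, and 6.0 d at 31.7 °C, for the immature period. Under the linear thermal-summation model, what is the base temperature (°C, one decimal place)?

Under the model K = D·(T − T_b), so D₁·(T₁ − T_b) = D₂·(T₂ − T_b).
20.0·(17.2 − T_b) = 6.0·(31.7 − T_b)
T_b = (20.0·17.2 − 6.0·31.7) / (20.0 − 6.0) = 153.80 / 14.0 = 10.986 °C ≈ 11.0 °C.

11.0 °C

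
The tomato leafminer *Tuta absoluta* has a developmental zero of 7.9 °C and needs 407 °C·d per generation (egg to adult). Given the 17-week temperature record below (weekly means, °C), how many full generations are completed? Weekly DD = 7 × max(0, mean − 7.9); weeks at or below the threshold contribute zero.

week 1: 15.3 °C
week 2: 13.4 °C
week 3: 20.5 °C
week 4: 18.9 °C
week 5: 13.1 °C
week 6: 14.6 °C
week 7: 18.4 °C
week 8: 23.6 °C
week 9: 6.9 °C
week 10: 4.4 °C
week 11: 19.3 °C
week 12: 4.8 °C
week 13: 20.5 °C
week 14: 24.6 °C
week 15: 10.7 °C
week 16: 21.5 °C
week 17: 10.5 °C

2 generations

Weekly DD (7 × max(0, T̄ − 7.9)): 51.8, 38.5, 88.2, 77.0, 36.4, 46.9, 73.5, 109.9, 0.0, 0.0, 79.8, 0.0, 88.2, 116.9, 19.6, 95.2, 18.2.
Season total = 940.1 DD.
Complete generations = ⌊940.1 / 407⌋ = 2.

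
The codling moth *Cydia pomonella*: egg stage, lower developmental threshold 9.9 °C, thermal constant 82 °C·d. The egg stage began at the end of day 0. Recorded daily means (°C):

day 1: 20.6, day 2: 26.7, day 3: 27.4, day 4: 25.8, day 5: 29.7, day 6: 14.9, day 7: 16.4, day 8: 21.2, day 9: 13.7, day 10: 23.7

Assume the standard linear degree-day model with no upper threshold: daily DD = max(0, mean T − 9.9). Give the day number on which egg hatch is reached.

day 6

Daily DD above 9.9 °C: 10.7, 16.8, 17.5, 15.9, 19.8, 5.0, 6.5, 11.3, 3.8, 13.8.
Cumulative: 10.7, 27.5, 45.0, 60.9, 80.7, 85.7, 92.2, 103.5, 107.3, 121.1.
The total first reaches 82 DD on day 6.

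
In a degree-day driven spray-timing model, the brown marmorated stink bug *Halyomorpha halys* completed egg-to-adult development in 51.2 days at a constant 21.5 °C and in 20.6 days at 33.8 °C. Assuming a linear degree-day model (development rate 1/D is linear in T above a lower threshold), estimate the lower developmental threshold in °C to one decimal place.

Equal thermal constants: D₁(T₁ − T_b) = D₂(T₂ − T_b).
51.2·(21.5 − T_b) = 20.6·(33.8 − T_b)
T_b = (51.2·21.5 − 20.6·33.8) / (51.2 − 20.6) = 404.52 / 30.6 = 13.220 °C ≈ 13.2 °C.

13.2 °C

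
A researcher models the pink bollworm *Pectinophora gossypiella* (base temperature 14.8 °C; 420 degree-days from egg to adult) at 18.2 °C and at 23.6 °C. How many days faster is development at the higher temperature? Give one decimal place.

At 18.2 °C: 420 / (18.2 − 14.8) = 420 / 3.4 = 123.529 d.
At 23.6 °C: 420 / (23.6 − 14.8) = 420 / 8.8 = 47.727 d.
Difference = |123.529 − 47.727| = 75.802 ≈ 75.8 days.

75.8 days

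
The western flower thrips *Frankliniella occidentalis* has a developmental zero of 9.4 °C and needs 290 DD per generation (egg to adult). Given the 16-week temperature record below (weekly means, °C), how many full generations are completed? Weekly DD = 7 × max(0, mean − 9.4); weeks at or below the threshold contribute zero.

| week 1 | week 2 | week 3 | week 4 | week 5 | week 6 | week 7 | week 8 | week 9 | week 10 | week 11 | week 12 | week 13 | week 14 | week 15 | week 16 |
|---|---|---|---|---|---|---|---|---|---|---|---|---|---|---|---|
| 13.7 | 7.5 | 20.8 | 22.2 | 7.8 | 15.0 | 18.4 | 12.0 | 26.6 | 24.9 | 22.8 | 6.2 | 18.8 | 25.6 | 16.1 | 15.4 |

3 generations

Weekly DD (7 × max(0, T̄ − 9.4)): 30.1, 0.0, 79.8, 89.6, 0.0, 39.2, 63.0, 18.2, 120.4, 108.5, 93.8, 0.0, 65.8, 113.4, 46.9, 42.0.
Season total = 910.7 DD.
Complete generations = ⌊910.7 / 290⌋ = 3.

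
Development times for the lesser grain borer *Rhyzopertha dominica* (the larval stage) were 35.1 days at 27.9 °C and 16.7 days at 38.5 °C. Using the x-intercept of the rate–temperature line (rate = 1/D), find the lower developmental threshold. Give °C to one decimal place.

Under the model K = D·(T − T_b), so D₁·(T₁ − T_b) = D₂·(T₂ − T_b).
35.1·(27.9 − T_b) = 16.7·(38.5 − T_b)
T_b = (35.1·27.9 − 16.7·38.5) / (35.1 − 16.7) = 336.34 / 18.4 = 18.279 °C ≈ 18.3 °C.

18.3 °C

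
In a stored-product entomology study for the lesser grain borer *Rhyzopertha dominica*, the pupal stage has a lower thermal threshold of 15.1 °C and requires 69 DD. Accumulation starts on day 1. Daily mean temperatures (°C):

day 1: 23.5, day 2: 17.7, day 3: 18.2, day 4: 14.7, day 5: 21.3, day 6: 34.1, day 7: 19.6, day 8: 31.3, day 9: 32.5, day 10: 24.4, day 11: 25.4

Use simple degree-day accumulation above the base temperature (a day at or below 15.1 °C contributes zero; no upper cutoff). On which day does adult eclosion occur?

day 9

Daily DD above 15.1 °C: 8.4, 2.6, 3.1, 0.0, 6.2, 19.0, 4.5, 16.2, 17.4, 9.3, 10.3.
Cumulative: 8.4, 11.0, 14.1, 14.1, 20.3, 39.3, 43.8, 60.0, 77.4, 86.7, 97.0.
The total first reaches 69 DD on day 9.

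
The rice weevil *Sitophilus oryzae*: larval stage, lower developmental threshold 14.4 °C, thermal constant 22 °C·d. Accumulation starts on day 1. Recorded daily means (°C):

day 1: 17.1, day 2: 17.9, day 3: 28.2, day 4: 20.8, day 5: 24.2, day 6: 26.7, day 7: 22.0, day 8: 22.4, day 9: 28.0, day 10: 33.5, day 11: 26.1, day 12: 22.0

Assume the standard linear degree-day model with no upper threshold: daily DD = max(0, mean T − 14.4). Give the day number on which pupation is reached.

Daily DD above 14.4 °C: 2.7, 3.5, 13.8, 6.4, 9.8, 12.3, 7.6, 8.0, 13.6, 19.1, 11.7, 7.6.
Cumulative: 2.7, 6.2, 20.0, 26.4, 36.2, 48.5, 56.1, 64.1, 77.7, 96.8, 108.5, 116.1.
The total first reaches 22 DD on day 4.

day 4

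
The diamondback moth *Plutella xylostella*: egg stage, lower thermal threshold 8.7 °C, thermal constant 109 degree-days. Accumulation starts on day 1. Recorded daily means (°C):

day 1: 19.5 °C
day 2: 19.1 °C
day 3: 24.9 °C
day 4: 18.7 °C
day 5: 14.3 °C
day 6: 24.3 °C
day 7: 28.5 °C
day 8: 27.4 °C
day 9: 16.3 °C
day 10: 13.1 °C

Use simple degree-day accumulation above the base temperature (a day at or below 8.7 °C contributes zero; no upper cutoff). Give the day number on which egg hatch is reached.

day 9

Daily DD above 8.7 °C: 10.8, 10.4, 16.2, 10.0, 5.6, 15.6, 19.8, 18.7, 7.6, 4.4.
Cumulative: 10.8, 21.2, 37.4, 47.4, 53.0, 68.6, 88.4, 107.1, 114.7, 119.1.
The total first reaches 109 DD on day 9.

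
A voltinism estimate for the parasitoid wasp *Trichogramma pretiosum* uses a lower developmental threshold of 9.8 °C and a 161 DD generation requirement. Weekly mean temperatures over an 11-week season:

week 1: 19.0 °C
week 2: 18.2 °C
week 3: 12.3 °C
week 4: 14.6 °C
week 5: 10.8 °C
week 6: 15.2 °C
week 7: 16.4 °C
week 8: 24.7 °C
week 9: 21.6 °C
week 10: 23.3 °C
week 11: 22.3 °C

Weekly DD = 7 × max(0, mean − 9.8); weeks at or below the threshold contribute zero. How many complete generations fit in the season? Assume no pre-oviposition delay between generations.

Weekly DD (7 × max(0, T̄ − 9.8)): 64.4, 58.8, 17.5, 33.6, 7.0, 37.8, 46.2, 104.3, 82.6, 94.5, 87.5.
Season total = 634.2 DD.
Complete generations = ⌊634.2 / 161⌋ = 3.

3 generations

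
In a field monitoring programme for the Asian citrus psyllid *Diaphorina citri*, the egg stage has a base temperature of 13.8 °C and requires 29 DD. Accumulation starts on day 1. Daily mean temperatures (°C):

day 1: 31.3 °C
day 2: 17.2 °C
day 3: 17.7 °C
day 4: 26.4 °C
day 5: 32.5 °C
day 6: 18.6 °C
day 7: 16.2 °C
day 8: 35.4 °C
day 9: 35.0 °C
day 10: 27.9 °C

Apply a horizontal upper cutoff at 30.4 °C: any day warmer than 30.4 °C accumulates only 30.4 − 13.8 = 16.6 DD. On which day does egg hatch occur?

Daily DD above 13.8 °C (capped at 16.6): 16.6, 3.4, 3.9, 12.6, 16.6, 4.8, 2.4, 16.6, 16.6, 14.1.
Cumulative: 16.6, 20.0, 23.9, 36.5, 53.1, 57.9, 60.3, 76.9, 93.5, 107.6.
The total first reaches 29 DD on day 4.

day 4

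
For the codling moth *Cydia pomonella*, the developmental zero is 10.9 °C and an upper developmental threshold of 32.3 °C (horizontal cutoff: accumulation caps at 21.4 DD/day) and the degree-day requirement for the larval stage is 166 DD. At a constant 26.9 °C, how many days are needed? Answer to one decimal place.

10.4 days

Daily accumulation = 26.9 − 10.9 = 16.0 DD/day.
Duration = 166 / 16.0 = 10.375 ≈ 10.4 days.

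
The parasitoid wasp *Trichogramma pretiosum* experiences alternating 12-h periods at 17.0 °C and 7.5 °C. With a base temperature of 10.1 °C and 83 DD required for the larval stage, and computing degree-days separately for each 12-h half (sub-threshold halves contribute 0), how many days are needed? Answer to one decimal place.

24.1 days

Day half: max(0, 17.0 − 10.1) × 0.5 = 6.9 × 0.5 = 3.45 DD.
Night half: max(0, 7.5 − 10.1) × 0.5 = 0.0 × 0.5 = 0.00 DD.
Per 24 h: 3.45 DD/day.
Duration = 83 / 3.45 = 24.058 ≈ 24.1 days.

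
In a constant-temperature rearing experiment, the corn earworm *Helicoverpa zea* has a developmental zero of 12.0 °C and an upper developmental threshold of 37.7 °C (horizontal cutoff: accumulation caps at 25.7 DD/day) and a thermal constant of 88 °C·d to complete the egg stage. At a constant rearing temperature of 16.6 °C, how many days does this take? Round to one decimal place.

19.1 days

Daily accumulation = 16.6 − 12.0 = 4.6 DD/day.
Duration = 88 / 4.6 = 19.130 ≈ 19.1 days.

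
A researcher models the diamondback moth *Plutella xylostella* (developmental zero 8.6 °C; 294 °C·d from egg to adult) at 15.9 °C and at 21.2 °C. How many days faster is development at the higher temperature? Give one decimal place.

16.9 days

At 15.9 °C: 294 / (15.9 − 8.6) = 294 / 7.3 = 40.274 d.
At 21.2 °C: 294 / (21.2 − 8.6) = 294 / 12.6 = 23.333 d.
Difference = |40.274 − 23.333| = 16.941 ≈ 16.9 days.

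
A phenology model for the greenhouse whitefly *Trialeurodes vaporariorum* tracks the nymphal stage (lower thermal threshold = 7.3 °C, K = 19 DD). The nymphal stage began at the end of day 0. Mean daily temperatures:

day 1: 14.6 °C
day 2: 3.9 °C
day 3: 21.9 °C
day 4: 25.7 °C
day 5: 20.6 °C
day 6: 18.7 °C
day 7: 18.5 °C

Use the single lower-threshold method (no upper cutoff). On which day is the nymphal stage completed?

day 3

Daily DD above 7.3 °C: 7.3, 0.0, 14.6, 18.4, 13.3, 11.4, 11.2.
Cumulative: 7.3, 7.3, 21.9, 40.3, 53.6, 65.0, 76.2.
The total first reaches 19 DD on day 3.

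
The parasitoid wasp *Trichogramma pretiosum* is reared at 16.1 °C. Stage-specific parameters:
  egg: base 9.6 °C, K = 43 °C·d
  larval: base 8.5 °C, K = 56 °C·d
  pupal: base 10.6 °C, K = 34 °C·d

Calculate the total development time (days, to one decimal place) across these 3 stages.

20.2 days

egg: 43 / (16.1 − 9.6) = 43 / 6.5 = 6.615 d.
larval: 56 / (16.1 − 8.5) = 56 / 7.6 = 7.368 d.
pupal: 34 / (16.1 − 10.6) = 34 / 5.5 = 6.182 d.
Sum = 20.166 ≈ 20.2 days.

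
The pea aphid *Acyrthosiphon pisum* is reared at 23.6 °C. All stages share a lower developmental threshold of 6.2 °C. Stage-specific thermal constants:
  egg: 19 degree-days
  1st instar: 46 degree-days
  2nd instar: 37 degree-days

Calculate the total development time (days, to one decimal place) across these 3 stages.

5.9 days

Daily accumulation at 23.6 °C = 23.6 − 6.2 = 17.4 DD/day.
Total K = 19 + 46 + 37 = 102 DD.
Total duration = 102 / 17.4 = 5.862 ≈ 5.9 days.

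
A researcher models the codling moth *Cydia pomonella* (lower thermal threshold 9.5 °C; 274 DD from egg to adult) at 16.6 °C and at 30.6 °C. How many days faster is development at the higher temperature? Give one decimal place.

25.6 days

At 16.6 °C: 274 / (16.6 − 9.5) = 274 / 7.1 = 38.592 d.
At 30.6 °C: 274 / (30.6 − 9.5) = 274 / 21.1 = 12.986 d.
Difference = |38.592 − 12.986| = 25.606 ≈ 25.6 days.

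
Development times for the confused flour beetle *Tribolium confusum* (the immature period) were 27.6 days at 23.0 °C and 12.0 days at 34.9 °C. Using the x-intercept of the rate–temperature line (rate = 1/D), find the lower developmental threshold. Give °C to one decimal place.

13.8 °C

Equal thermal constants: D₁(T₁ − T_b) = D₂(T₂ − T_b).
27.6·(23.0 − T_b) = 12.0·(34.9 − T_b)
T_b = (27.6·23.0 − 12.0·34.9) / (27.6 − 12.0) = 216.00 / 15.6 = 13.846 °C ≈ 13.8 °C.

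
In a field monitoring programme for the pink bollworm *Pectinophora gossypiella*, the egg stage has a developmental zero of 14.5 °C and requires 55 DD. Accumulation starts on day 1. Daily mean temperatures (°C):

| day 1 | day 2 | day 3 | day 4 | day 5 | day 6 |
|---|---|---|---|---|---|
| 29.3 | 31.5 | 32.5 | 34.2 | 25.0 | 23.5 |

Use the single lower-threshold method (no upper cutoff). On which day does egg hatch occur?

Daily DD above 14.5 °C: 14.8, 17.0, 18.0, 19.7, 10.5, 9.0.
Cumulative: 14.8, 31.8, 49.8, 69.5, 80.0, 89.0.
The total first reaches 55 DD on day 4.

day 4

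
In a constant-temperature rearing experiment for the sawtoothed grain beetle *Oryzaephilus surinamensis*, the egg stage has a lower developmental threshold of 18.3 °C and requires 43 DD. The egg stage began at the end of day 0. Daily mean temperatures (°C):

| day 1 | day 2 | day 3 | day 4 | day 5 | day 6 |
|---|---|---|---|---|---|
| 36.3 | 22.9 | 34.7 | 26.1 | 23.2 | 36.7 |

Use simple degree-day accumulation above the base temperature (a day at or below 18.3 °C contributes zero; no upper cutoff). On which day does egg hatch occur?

Daily DD above 18.3 °C: 18.0, 4.6, 16.4, 7.8, 4.9, 18.4.
Cumulative: 18.0, 22.6, 39.0, 46.8, 51.7, 70.1.
The total first reaches 43 DD on day 4.

day 4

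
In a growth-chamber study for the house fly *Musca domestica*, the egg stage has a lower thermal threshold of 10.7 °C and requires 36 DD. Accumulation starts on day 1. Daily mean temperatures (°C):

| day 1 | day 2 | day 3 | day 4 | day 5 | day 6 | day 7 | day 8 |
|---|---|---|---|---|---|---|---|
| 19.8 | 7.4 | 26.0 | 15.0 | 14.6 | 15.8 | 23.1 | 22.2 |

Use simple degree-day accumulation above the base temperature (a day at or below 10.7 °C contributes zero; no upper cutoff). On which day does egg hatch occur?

Daily DD above 10.7 °C: 9.1, 0.0, 15.3, 4.3, 3.9, 5.1, 12.4, 11.5.
Cumulative: 9.1, 9.1, 24.4, 28.7, 32.6, 37.7, 50.1, 61.6.
The total first reaches 36 DD on day 6.

day 6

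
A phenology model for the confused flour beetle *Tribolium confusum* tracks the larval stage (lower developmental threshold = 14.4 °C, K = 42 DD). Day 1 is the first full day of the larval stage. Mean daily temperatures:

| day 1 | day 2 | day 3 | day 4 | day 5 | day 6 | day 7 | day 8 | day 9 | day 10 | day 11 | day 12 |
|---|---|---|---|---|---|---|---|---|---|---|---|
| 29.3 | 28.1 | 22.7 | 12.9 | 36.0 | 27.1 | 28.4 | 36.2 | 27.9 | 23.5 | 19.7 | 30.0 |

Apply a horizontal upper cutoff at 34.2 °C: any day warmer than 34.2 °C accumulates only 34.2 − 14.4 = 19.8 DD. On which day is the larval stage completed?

day 5

Daily DD above 14.4 °C (capped at 19.8): 14.9, 13.7, 8.3, 0.0, 19.8, 12.7, 14.0, 19.8, 13.5, 9.1, 5.3, 15.6.
Cumulative: 14.9, 28.6, 36.9, 36.9, 56.7, 69.4, 83.4, 103.2, 116.7, 125.8, 131.1, 146.7.
The total first reaches 42 DD on day 5.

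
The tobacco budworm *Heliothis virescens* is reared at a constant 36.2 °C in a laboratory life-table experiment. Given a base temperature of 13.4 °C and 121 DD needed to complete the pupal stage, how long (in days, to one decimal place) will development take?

Daily accumulation = 36.2 − 13.4 = 22.8 DD/day.
Duration = 121 / 22.8 = 5.307 ≈ 5.3 days.

5.3 days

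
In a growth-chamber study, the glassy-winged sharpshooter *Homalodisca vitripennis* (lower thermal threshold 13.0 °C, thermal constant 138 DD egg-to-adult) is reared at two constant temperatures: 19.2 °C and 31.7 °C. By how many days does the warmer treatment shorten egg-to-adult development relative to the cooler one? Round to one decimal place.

At 19.2 °C: 138 / (19.2 − 13.0) = 138 / 6.2 = 22.258 d.
At 31.7 °C: 138 / (31.7 − 13.0) = 138 / 18.7 = 7.380 d.
Difference = |22.258 − 7.380| = 14.878 ≈ 14.9 days.

14.9 days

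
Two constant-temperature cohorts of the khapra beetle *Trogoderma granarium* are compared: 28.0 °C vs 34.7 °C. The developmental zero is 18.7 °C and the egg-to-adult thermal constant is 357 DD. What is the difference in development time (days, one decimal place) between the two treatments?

16.1 days

At 28.0 °C: 357 / (28.0 − 18.7) = 357 / 9.3 = 38.387 d.
At 34.7 °C: 357 / (34.7 − 18.7) = 357 / 16.0 = 22.312 d.
Difference = |38.387 − 22.312| = 16.075 ≈ 16.1 days.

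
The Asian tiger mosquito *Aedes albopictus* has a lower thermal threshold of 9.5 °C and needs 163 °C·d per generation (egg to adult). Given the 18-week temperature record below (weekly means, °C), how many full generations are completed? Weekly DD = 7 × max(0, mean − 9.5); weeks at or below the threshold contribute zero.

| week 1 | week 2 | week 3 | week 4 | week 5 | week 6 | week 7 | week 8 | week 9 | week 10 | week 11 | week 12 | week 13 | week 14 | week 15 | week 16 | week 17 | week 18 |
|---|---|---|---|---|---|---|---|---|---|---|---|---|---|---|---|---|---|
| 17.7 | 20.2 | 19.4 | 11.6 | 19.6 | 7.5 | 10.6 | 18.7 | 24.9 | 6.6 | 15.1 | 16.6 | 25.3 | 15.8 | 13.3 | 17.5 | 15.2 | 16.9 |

Weekly DD (7 × max(0, T̄ − 9.5)): 57.4, 74.9, 69.3, 14.7, 70.7, 0.0, 7.7, 64.4, 107.8, 0.0, 39.2, 49.7, 110.6, 44.1, 26.6, 56.0, 39.9, 51.8.
Season total = 884.8 DD.
Complete generations = ⌊884.8 / 163⌋ = 5.

5 generations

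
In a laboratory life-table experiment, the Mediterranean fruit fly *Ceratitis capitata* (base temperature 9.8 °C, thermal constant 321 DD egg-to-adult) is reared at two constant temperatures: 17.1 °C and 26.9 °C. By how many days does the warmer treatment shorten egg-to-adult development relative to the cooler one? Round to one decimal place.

25.2 days

At 17.1 °C: 321 / (17.1 − 9.8) = 321 / 7.3 = 43.973 d.
At 26.9 °C: 321 / (26.9 − 9.8) = 321 / 17.1 = 18.772 d.
Difference = |43.973 − 18.772| = 25.201 ≈ 25.2 days.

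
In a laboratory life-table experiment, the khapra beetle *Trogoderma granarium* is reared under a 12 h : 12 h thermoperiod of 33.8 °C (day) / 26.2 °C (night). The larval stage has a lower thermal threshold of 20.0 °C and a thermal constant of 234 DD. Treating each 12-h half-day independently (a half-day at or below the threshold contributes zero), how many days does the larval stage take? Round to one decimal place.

Day half: max(0, 33.8 − 20.0) × 0.5 = 13.8 × 0.5 = 6.90 DD.
Night half: max(0, 26.2 − 20.0) × 0.5 = 6.2 × 0.5 = 3.10 DD.
Per 24 h: 10.00 DD/day.
Duration = 234 / 10.00 = 23.400 ≈ 23.4 days.

23.4 days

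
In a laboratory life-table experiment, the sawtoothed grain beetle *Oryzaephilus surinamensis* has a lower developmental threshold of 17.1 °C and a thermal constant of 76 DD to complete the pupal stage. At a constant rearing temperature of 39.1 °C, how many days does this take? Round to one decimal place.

Daily accumulation = 39.1 − 17.1 = 22.0 DD/day.
Duration = 76 / 22.0 = 3.455 ≈ 3.5 days.

3.5 days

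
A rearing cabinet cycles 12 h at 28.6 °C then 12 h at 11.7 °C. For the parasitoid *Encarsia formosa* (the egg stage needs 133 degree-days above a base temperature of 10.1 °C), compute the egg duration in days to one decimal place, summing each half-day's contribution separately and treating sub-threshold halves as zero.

Day half: max(0, 28.6 − 10.1) × 0.5 = 18.5 × 0.5 = 9.25 DD.
Night half: max(0, 11.7 − 10.1) × 0.5 = 1.6 × 0.5 = 0.80 DD.
Per 24 h: 10.05 DD/day.
Duration = 133 / 10.05 = 13.234 ≈ 13.2 days.

13.2 days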